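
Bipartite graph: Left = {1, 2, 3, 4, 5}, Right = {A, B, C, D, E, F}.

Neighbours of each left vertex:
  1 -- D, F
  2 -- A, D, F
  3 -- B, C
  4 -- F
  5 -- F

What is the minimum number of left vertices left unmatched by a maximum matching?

For example, pair 1→D, 2→A, 3→B, 4→F.
The set {4, 5} has only 1 neighbour ({F}), so by Hall's theorem at most 4 of the 5 left vertices can be matched.
That matches 4 of the 5, leaving 1 unmatched; no matching can do better.

1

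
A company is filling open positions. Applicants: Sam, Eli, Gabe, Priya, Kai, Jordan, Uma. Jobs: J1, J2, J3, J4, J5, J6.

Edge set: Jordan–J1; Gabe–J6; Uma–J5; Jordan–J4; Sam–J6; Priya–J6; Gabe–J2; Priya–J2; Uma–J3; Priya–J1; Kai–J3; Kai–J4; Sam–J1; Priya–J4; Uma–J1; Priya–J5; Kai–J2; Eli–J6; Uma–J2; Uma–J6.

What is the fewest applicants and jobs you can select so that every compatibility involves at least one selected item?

The 6 edges Sam–J1, Eli–J6, Gabe–J2, Priya–J5, Kai–J3, Jordan–J4 form a matching, so any vertex cover needs at least 6 vertices (one per matched edge).
Conversely {J1, J2, J3, J4, J5, J6} meets every edge and has exactly 6 vertices, so 6 is optimal.

6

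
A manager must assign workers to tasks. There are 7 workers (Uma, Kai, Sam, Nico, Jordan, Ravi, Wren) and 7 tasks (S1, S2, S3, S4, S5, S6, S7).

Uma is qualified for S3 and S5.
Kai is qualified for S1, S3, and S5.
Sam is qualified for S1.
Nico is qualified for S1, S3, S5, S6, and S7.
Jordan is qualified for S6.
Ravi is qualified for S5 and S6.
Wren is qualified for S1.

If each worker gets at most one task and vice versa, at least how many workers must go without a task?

One maximum matching: Uma-S5, Kai-S3, Sam-S1, Nico-S7, Jordan-S6.
The set {Uma, Kai, Sam, Jordan, Ravi, Wren} has only 4 neighbours ({S1, S3, S5, S6}), so by Hall's theorem at most 5 of the 7 workers can be matched.
That matches 5 of the 7, leaving 2 unmatched; no matching can do better.

2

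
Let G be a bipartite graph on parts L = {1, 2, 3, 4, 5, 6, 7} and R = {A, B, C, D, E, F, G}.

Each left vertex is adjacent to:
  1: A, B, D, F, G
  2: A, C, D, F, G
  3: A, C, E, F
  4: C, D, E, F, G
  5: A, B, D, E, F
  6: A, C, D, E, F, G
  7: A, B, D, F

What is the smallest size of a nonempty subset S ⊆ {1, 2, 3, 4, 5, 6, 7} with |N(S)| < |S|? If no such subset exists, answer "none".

A matching saturating every left vertex exists, for instance 1→G, 2→F, 3→C, 4→E, 5→D, 6→A, 7→B.
By Hall's marriage theorem, this means |N(S)| ≥ |S| for every subset S, so no violating subset exists.

none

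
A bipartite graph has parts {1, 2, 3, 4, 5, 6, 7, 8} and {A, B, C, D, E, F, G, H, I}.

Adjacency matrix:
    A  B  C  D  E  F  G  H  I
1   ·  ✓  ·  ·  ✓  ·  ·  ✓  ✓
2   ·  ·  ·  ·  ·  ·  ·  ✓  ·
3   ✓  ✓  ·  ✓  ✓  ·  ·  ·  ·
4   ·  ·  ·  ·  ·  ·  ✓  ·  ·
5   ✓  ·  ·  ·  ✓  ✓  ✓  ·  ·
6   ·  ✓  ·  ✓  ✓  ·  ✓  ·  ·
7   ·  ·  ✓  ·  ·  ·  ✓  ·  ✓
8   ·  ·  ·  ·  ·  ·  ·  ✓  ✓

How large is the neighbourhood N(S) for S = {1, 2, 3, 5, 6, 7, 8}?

The union of neighbours of {1, 2, 3, 5, 6, 7, 8} is {A, B, C, D, E, F, G, H, I}, which has 9 elements.
Since |N(S)| = 9 ≥ |S| = 7, Hall's condition holds for this subset.

9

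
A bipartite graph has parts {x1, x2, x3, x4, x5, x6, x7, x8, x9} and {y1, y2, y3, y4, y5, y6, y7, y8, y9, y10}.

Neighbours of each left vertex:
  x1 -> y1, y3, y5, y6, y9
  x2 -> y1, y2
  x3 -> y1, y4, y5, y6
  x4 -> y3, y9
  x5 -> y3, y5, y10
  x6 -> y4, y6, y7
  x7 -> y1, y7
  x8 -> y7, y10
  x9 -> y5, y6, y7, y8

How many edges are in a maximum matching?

For example, pair x1-y6, x2-y2, x3-y5, x4-y9, x5-y3, x6-y4, x7-y1, x8-y10, x9-y7.
This saturates every left vertex, so 9 is the maximum.

9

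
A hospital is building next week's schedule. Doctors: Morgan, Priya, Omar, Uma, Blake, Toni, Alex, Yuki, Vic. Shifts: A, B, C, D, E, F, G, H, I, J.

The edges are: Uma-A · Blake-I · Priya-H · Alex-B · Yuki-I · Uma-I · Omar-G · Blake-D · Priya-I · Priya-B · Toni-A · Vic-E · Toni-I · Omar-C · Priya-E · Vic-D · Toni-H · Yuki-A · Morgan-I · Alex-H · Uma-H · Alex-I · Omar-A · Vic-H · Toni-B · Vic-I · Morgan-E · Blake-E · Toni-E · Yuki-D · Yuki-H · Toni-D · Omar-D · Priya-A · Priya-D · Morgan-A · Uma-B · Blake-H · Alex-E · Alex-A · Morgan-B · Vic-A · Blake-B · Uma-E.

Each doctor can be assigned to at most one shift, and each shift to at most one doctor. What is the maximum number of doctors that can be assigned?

For example, pair Morgan–I, Priya–H, Omar–G, Uma–B, Blake–D, Toni–E, Alex–A.
The set {Morgan, Priya, Uma, Blake, Toni, Alex, Yuki, Vic} has only 6 neighbours ({A, B, D, E, H, I}), so by Hall's theorem at most 7 of the 9 doctors can be matched.

7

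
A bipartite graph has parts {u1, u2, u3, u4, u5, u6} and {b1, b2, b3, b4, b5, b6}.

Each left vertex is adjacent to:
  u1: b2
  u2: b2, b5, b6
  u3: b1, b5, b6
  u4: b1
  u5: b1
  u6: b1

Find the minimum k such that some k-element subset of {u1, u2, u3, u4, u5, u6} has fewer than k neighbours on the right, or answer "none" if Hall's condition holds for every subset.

Take S = {u4, u5}. Its neighbourhood is {b1}, so |N(S)| = 1 < |S| = 2.
No single vertex violates Hall's condition since each has at least one neighbour, so 2 is the minimum.

2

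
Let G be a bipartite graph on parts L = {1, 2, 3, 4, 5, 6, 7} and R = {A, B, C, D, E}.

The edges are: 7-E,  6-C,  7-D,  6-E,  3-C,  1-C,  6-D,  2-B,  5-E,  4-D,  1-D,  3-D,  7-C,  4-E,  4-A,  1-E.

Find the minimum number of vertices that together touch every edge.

A maximum matching has 5 edges (e.g. 1–C, 2–B, 3–D, 4–A, 5–E).
By König's theorem the minimum vertex cover has the same size. One such cover is {2, 4, C, D, E}.

5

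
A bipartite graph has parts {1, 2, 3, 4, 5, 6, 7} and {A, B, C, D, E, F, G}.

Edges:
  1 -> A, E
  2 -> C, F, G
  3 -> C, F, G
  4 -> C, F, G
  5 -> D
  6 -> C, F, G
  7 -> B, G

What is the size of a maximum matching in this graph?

For example, pair 1–E, 2–G, 3–C, 4–F, 5–D, 7–B.
The set {2, 3, 4, 6} has only 3 neighbours ({C, F, G}), so by Hall's theorem at most 6 of the 7 left vertices can be matched.

6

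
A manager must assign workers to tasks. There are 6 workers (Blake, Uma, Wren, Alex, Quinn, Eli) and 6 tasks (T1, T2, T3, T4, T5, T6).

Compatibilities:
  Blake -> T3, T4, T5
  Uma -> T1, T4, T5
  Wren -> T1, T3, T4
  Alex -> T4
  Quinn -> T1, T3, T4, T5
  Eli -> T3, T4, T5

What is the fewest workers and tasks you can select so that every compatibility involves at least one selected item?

4

A maximum matching has 4 edges (e.g. Blake–T3, Uma–T5, Wren–T1, Alex–T4).
By König's theorem the minimum vertex cover has the same size. One such cover is {T1, T3, T4, T5}.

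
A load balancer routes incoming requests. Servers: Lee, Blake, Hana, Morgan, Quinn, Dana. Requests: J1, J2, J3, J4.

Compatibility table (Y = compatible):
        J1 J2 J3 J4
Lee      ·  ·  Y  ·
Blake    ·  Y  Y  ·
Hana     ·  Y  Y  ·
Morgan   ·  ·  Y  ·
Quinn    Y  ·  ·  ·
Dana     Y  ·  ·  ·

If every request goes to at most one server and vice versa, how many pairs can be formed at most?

One maximum matching: Lee→J3, Blake→J2, Quinn→J1.
The set {Lee, Blake, Hana, Morgan, Quinn, Dana} has only 3 neighbours ({J1, J2, J3}), so by Hall's theorem at most 3 of the 6 servers can be matched.

3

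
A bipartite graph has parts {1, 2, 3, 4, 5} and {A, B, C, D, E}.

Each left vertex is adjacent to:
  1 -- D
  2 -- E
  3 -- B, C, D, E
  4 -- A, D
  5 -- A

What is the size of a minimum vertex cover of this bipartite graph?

{2, 3, A, D} is a vertex cover of size 4: every edge has an endpoint in this set.
No smaller cover exists because 1–D, 2–E, 3–B, 4–A is a matching of size 4, and a cover must include an endpoint of each of these disjoint edges (König's theorem).

4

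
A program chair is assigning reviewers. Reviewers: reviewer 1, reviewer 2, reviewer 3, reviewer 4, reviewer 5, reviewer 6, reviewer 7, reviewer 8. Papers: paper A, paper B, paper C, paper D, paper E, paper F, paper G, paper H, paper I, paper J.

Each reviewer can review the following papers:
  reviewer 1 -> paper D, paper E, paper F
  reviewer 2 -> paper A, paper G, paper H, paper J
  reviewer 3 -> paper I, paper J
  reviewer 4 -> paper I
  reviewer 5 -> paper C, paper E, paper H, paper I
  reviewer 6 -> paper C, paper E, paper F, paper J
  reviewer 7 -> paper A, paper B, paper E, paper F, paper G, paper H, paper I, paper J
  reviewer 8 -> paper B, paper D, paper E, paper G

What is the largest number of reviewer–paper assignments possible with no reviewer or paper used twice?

For example, pair reviewer 1–paper D, reviewer 2–paper A, reviewer 3–paper J, reviewer 4–paper I, reviewer 5–paper C, reviewer 6–paper E, reviewer 7–paper B, reviewer 8–paper G.
This saturates every reviewer, so 8 is the maximum.

8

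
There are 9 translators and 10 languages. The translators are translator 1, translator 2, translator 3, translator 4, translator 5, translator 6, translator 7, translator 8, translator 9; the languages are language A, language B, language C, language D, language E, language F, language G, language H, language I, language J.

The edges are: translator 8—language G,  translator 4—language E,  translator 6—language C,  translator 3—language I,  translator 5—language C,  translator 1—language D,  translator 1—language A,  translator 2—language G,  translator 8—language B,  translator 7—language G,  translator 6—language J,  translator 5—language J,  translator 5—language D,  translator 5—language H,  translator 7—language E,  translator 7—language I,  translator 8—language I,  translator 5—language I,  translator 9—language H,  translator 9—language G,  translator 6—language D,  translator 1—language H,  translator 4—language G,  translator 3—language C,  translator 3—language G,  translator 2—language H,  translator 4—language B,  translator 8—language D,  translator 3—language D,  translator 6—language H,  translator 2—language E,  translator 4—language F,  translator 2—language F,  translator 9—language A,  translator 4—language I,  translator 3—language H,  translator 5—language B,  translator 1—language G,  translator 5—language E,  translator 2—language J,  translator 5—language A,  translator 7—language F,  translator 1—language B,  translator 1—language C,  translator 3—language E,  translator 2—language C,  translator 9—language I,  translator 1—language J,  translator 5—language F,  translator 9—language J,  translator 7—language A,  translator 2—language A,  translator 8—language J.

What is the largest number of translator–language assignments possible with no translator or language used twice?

For example, pair translator 1–language B, translator 2–language G, translator 3–language E, translator 4–language F, translator 5–language C, translator 6–language H, translator 7–language I, translator 8–language D, translator 9–language J.
All 9 translators are matched, so no larger matching exists.

9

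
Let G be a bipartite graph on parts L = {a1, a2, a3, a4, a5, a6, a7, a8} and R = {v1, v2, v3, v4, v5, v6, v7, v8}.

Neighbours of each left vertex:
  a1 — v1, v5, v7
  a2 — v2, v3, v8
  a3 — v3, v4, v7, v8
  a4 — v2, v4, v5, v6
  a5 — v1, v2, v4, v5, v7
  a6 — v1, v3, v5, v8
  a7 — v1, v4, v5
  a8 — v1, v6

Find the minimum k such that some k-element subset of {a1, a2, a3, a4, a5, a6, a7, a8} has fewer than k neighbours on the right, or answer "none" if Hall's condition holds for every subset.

A matching saturating every left vertex exists, for instance a1→v5, a2→v3, a3→v7, a4→v2, a5→v1, a6→v8, a7→v4, a8→v6.
By Hall's marriage theorem, this means |N(S)| ≥ |S| for every subset S, so no violating subset exists.

none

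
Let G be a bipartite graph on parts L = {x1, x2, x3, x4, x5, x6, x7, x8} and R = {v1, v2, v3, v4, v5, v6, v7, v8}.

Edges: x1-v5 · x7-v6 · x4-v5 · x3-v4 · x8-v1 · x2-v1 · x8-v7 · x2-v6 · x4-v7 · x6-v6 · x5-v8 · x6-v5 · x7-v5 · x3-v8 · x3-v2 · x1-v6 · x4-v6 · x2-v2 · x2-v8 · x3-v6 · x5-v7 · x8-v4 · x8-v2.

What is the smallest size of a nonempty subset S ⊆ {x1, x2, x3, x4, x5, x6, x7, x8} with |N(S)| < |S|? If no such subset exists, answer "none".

Take S = {x1, x6, x7}. Its neighbourhood is {v5, v6}, so |N(S)| = 2 < |S| = 3.
Every subset of size less than 3 has at least as many neighbours as members, so 3 is the minimum.

3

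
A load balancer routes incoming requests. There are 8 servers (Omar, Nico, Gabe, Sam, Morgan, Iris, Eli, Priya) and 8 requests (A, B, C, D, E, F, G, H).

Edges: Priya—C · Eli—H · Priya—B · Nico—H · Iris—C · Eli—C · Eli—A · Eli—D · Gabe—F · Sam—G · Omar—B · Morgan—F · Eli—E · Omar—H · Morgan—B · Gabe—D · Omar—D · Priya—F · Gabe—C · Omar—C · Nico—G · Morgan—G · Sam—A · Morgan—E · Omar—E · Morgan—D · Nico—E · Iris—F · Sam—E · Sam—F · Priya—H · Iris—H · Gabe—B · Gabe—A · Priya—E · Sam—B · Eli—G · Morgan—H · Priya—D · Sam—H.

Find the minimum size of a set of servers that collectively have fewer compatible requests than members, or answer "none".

A matching saturating every server exists, for instance Omar→D, Nico→H, Gabe→B, Sam→F, Morgan→G, Iris→C, Eli→A, Priya→E.
By Hall's marriage theorem, this means |N(S)| ≥ |S| for every subset S, so no violating subset exists.

none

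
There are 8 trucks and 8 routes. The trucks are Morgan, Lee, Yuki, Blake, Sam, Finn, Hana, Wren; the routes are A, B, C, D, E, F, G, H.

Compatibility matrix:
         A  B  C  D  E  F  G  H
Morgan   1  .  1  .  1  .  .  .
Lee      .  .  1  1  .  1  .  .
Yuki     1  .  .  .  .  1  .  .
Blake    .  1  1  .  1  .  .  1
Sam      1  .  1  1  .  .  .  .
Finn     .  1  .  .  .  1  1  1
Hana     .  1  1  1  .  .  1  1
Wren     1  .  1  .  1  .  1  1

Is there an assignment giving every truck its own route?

Yes

One maximum matching: Morgan–C, Lee–F, Yuki–A, Blake–E, Sam–D, Finn–B, Hana–H, Wren–G.
All 8 trucks are covered.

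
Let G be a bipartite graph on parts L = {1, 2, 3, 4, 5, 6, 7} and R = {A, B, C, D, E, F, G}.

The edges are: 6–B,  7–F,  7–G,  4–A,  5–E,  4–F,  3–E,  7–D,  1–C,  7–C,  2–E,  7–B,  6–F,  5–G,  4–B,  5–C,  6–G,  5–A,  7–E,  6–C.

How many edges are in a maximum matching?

A valid assignment of size 6: 1–C, 2–E, 4–F, 5–A, 6–B, 7–G.
The set {2, 3} has only 1 neighbour ({E}), so by Hall's theorem at most 6 of the 7 left vertices can be matched.

6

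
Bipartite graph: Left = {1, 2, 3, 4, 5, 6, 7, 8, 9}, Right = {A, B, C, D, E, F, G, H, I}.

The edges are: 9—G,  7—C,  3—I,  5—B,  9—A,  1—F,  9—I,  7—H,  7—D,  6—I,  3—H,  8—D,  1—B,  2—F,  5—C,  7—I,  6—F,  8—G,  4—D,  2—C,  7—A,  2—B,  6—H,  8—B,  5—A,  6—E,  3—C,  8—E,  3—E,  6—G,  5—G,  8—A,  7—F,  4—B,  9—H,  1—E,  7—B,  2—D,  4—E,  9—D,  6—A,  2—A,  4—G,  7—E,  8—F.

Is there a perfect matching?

Yes

One maximum matching: 1→F, 2→B, 3→I, 4→D, 5→C, 6→E, 7→H, 8→A, 9→G.
Every left vertex is matched, so this is a perfect matching.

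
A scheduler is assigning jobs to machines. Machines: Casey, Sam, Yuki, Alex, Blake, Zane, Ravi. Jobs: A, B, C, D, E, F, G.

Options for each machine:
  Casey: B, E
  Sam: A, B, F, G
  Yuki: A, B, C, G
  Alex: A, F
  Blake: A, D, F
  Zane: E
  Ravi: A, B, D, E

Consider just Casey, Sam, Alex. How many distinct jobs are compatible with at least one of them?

5

The union of neighbours of {Casey, Sam, Alex} is {A, B, E, F, G}, which has 5 elements.
Since |N(S)| = 5 ≥ |S| = 3, Hall's condition holds for this subset.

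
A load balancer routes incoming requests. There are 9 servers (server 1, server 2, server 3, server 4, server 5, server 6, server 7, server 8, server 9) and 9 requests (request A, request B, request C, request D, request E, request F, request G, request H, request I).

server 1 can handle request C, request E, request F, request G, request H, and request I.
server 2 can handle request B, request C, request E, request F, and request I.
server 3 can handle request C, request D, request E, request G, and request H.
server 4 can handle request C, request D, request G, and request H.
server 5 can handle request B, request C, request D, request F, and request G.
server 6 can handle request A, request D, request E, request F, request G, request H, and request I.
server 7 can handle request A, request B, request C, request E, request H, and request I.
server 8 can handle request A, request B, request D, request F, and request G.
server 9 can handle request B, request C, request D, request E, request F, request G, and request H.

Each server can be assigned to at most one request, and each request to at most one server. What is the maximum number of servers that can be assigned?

A valid assignment of size 9: server 1→request H, server 2→request I, server 3→request D, server 4→request G, server 5→request B, server 6→request A, server 7→request C, server 8→request F, server 9→request E.
All 9 servers are matched, so no larger matching exists.

9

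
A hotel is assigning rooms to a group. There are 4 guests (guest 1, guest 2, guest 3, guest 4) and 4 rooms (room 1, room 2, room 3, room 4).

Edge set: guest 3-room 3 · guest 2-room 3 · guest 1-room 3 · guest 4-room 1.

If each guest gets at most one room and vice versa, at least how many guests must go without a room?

2

A valid assignment of size 2: guest 1-room 3, guest 4-room 1.
The set {guest 1, guest 2, guest 3} has only 1 neighbour ({room 3}), so by Hall's theorem at most 2 of the 4 guests can be matched.
That matches 2 of the 4, leaving 2 unmatched; no matching can do better.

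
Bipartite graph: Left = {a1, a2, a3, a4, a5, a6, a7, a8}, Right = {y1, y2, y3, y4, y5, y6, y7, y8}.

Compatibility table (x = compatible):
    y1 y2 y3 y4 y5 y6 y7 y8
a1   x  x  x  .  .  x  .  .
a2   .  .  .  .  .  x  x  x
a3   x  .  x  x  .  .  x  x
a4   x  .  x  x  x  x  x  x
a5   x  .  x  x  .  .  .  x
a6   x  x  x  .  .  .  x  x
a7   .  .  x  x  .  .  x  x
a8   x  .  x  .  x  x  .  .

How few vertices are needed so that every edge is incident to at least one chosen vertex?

8

The 8 edges a1–y6, a2–y7, a3–y1, a4–y5, a5–y4, a6–y2, a7–y8, a8–y3 form a matching, so any vertex cover needs at least 8 vertices (one per matched edge).
Conversely {a1, a2, a3, a4, a5, a6, a7, a8} meets every edge and has exactly 8 vertices, so 8 is optimal.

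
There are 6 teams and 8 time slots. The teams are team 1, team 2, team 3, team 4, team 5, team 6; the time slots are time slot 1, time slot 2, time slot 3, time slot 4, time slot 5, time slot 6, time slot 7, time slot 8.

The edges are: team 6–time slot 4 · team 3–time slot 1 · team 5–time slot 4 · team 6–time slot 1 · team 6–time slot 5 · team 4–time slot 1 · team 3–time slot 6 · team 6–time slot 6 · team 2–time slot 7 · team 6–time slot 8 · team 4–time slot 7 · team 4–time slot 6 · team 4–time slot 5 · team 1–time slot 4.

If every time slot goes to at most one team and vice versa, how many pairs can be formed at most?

For example, pair team 1→time slot 4, team 2→time slot 7, team 3→time slot 6, team 4→time slot 5, team 6→time slot 8.
The set {team 1, team 5} has only 1 neighbour ({time slot 4}), so by Hall's theorem at most 5 of the 6 teams can be matched.

5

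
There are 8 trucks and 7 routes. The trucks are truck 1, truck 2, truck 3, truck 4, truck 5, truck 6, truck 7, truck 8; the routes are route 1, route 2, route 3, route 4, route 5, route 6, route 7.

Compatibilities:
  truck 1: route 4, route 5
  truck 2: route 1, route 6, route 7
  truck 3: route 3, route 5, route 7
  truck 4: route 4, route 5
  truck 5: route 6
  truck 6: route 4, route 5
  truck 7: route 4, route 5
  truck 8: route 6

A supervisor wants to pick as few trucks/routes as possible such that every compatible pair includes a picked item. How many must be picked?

A maximum matching has 5 edges (e.g. truck 1–route 5, truck 2–route 7, truck 3–route 3, truck 4–route 4, truck 5–route 6).
By König's theorem the minimum vertex cover has the same size. One such cover is {truck 2, truck 3, route 4, route 5, route 6}.

5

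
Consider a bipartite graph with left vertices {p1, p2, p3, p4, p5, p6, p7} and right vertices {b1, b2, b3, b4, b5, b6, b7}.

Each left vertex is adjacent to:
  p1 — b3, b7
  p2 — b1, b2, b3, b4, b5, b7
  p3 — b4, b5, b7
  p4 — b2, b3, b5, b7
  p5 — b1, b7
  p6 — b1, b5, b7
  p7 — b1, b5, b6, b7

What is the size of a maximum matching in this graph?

7

For example, pair p1–b3, p2–b4, p3–b7, p4–b2, p5–b1, p6–b5, p7–b6.
This saturates every left vertex, so 7 is the maximum.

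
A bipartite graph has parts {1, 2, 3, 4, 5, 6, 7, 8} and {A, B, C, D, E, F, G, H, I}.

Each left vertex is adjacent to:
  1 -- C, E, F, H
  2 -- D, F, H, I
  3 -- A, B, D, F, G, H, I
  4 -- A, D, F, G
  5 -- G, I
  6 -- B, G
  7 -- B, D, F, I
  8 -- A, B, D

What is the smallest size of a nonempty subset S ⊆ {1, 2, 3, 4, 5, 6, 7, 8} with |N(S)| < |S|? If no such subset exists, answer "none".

none

A matching saturating every left vertex exists, for instance 1→E, 2→H, 3→A, 4→D, 5→I, 6→G, 7→F, 8→B.
By Hall's marriage theorem, this means |N(S)| ≥ |S| for every subset S, so no violating subset exists.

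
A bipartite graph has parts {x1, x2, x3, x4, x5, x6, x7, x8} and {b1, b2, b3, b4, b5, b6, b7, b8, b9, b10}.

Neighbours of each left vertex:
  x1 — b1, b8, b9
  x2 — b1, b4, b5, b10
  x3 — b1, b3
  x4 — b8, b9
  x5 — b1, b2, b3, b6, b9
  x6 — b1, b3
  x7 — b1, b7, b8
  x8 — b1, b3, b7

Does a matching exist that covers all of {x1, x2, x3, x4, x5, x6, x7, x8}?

No

The set {x1, x3, x4, x6, x7, x8} has only 5 neighbours ({b1, b3, b7, b8, b9}), so by Hall's theorem at most 7 of the 8 left vertices can be matched.
Hence no matching covers every left vertex.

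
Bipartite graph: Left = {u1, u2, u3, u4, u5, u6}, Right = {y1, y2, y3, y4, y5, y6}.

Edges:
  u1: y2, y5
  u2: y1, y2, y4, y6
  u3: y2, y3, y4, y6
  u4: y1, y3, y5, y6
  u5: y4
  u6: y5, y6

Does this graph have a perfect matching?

Yes

For example, pair u1–y5, u2–y1, u3–y2, u4–y3, u5–y4, u6–y6.
All 6 left vertices are covered.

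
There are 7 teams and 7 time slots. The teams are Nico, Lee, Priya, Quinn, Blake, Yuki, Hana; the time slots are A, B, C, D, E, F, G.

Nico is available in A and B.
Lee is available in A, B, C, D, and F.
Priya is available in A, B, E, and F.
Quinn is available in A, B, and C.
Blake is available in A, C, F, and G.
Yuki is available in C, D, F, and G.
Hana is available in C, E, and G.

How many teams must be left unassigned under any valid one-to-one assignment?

For example, pair Nico-A, Lee-D, Priya-B, Quinn-C, Blake-F, Yuki-G, Hana-E.
All 7 teams are matched, so no larger matching exists.
That matches 7 of the 7, leaving 0 unmatched; no matching can do better.

0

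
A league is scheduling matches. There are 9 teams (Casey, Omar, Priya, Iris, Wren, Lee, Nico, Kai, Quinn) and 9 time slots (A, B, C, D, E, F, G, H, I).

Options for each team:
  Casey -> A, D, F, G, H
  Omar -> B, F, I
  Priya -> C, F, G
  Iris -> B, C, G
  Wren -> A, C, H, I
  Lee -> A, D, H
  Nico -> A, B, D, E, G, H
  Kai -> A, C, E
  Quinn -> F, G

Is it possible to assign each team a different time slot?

One maximum matching: Casey–H, Omar–B, Priya–G, Iris–C, Wren–I, Lee–D, Nico–A, Kai–E, Quinn–F.
Every team is matched, so this is a perfect matching.

Yes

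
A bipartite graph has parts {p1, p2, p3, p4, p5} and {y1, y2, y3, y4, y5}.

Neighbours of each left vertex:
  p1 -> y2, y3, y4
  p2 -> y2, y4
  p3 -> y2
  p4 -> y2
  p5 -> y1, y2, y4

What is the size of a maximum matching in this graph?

4

For example, pair p1–y3, p2–y4, p3–y2, p5–y1.
The set {p3, p4} has only 1 neighbour ({y2}), so by Hall's theorem at most 4 of the 5 left vertices can be matched.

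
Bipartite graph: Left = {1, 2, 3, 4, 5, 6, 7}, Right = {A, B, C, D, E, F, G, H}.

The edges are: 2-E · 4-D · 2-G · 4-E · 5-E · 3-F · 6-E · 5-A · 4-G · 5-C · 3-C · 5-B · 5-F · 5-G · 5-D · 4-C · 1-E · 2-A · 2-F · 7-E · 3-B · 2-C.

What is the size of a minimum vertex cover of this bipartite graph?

The 5 edges 1–E, 2–A, 3–B, 4–C, 5–G form a matching, so any vertex cover needs at least 5 vertices (one per matched edge).
Conversely {2, 3, 4, 5, E} meets every edge and has exactly 5 vertices, so 5 is optimal.

5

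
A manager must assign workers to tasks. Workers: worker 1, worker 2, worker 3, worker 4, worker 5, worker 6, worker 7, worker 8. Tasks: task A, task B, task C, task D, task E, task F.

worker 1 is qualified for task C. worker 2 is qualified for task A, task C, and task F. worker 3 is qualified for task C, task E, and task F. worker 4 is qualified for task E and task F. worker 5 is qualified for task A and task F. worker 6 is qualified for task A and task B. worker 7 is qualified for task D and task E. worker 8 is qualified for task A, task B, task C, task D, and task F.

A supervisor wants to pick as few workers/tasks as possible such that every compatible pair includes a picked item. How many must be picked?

A maximum matching has 6 edges (e.g. worker 1–task C, worker 2–task A, worker 3–task F, worker 4–task E, worker 6–task B, worker 7–task D).
By König's theorem the minimum vertex cover has the same size. One such cover is {task A, task B, task C, task D, task E, task F}.

6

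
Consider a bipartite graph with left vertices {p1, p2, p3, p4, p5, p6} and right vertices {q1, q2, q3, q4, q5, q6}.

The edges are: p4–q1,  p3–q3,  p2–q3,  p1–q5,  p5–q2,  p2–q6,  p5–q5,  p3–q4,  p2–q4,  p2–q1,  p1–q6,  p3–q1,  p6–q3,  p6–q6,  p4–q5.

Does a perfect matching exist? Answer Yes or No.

One maximum matching: p1-q5, p2-q4, p3-q3, p4-q1, p5-q2, p6-q6.
All 6 left vertices are covered.

Yes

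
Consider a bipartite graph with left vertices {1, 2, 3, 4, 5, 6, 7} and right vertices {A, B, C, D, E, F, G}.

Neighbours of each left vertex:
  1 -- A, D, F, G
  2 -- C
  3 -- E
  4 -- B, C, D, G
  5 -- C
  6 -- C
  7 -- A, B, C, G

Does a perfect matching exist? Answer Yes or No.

The set {2, 5, 6} has only 1 neighbour ({C}), so by Hall's theorem at most 5 of the 7 left vertices can be matched.
Hence no matching covers every left vertex.

No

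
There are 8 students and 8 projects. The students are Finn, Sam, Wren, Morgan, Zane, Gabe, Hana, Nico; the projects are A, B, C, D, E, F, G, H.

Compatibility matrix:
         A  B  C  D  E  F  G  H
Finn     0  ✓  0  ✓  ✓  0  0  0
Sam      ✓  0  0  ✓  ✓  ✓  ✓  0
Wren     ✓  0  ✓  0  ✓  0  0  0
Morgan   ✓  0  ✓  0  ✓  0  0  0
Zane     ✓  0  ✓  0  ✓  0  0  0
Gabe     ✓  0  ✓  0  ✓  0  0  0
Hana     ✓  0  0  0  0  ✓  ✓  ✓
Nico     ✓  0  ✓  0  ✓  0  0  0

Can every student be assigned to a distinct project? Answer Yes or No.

No

The set {Wren, Morgan, Zane, Gabe, Nico} has only 3 neighbours ({A, C, E}), so by Hall's theorem at most 6 of the 8 students can be matched.
Hence no matching covers every student.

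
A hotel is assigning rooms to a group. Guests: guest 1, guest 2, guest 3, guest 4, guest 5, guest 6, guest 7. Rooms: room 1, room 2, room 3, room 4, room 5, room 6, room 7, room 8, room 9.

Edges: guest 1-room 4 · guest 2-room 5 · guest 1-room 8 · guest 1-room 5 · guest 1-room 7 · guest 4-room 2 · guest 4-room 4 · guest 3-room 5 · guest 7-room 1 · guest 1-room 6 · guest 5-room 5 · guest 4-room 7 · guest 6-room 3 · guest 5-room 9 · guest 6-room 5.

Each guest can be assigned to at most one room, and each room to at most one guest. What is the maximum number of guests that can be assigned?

A valid assignment of size 6: guest 1-room 8, guest 2-room 5, guest 4-room 7, guest 5-room 9, guest 6-room 3, guest 7-room 1.
The set {guest 2, guest 3} has only 1 neighbour ({room 5}), so by Hall's theorem at most 6 of the 7 guests can be matched.

6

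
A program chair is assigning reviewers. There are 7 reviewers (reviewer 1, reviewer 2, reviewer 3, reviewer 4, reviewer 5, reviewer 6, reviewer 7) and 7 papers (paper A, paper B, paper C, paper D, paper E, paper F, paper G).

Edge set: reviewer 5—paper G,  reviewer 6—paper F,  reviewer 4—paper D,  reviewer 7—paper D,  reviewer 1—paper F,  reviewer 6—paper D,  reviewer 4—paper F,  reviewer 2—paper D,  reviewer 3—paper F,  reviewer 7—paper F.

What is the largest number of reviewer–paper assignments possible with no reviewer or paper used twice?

One maximum matching: reviewer 1→paper F, reviewer 2→paper D, reviewer 5→paper G.
The set {reviewer 1, reviewer 2, reviewer 3, reviewer 4, reviewer 6, reviewer 7} has only 2 neighbours ({paper D, paper F}), so by Hall's theorem at most 3 of the 7 reviewers can be matched.

3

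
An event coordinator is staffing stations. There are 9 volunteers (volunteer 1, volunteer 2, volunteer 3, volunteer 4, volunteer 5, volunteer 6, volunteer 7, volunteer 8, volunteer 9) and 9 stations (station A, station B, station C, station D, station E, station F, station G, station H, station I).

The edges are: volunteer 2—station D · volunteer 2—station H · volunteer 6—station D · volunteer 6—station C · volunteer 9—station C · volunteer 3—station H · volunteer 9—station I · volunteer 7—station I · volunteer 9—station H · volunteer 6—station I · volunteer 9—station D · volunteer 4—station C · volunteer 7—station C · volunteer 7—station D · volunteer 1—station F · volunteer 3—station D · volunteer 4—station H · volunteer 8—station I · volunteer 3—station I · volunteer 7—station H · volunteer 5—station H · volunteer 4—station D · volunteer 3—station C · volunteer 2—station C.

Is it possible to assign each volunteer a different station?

No

The set {volunteer 2, volunteer 3, volunteer 4, volunteer 5, volunteer 6, volunteer 7, volunteer 8, volunteer 9} has only 4 neighbours ({station C, station D, station H, station I}), so by Hall's theorem at most 5 of the 9 volunteers can be matched.
Hence no matching covers every volunteer.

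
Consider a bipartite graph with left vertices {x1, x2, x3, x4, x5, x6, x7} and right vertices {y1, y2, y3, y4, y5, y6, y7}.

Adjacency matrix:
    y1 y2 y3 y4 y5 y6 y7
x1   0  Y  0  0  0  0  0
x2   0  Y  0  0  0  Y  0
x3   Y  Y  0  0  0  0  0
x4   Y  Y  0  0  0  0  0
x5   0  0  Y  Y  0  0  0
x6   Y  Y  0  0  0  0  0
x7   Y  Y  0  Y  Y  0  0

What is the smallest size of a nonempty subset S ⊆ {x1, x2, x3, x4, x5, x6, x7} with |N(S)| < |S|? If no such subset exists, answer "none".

Take S = {x1, x3, x4}. Its neighbourhood is {y1, y2}, so |N(S)| = 2 < |S| = 3.
Every subset of size less than 3 has at least as many neighbours as members, so 3 is the minimum.

3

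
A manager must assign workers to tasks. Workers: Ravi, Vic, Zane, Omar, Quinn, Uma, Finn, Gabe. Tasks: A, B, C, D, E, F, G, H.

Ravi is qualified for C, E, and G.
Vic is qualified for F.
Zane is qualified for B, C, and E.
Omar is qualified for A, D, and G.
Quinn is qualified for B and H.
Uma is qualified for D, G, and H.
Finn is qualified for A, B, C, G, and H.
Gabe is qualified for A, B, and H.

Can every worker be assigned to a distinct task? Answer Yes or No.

A valid assignment of size 8: Ravi–C, Vic–F, Zane–E, Omar–A, Quinn–H, Uma–D, Finn–G, Gabe–B.
All 8 workers are covered.

Yes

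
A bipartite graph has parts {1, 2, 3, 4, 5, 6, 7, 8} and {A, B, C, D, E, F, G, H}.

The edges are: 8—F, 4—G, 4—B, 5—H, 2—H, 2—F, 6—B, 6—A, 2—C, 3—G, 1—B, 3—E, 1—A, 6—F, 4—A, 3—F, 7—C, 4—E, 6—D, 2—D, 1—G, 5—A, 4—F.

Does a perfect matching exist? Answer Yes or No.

One maximum matching: 1–G, 2–D, 3–E, 4–A, 5–H, 6–B, 7–C, 8–F.
All 8 left vertices are covered.

Yes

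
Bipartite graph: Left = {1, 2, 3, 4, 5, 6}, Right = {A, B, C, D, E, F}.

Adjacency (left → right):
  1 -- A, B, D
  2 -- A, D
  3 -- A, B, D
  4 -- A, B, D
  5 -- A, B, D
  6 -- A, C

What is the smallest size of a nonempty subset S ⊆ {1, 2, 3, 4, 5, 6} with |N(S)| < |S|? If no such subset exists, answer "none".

Take S = {1, 2, 3, 4}. Its neighbourhood is {A, B, D}, so |N(S)| = 3 < |S| = 4.
Every subset of size less than 4 has at least as many neighbours as members, so 4 is the minimum.

4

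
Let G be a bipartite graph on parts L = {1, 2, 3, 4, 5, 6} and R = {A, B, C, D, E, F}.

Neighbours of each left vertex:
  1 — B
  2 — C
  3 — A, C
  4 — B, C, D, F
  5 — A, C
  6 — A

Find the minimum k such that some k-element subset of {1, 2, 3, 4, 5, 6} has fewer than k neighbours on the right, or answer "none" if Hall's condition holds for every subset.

Take S = {2, 3, 5}. Its neighbourhood is {A, C}, so |N(S)| = 2 < |S| = 3.
Every subset of size less than 3 has at least as many neighbours as members, so 3 is the minimum.

3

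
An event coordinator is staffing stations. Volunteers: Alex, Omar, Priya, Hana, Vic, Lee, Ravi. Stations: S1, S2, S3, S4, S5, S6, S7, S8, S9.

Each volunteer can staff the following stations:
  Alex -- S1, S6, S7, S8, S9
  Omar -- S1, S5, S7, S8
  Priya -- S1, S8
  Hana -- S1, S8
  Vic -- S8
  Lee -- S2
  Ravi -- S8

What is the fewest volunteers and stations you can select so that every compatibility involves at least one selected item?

{Alex, Omar, Lee, S1, S8} is a vertex cover of size 5: every edge has an endpoint in this set.
No smaller cover exists because Alex–S6, Omar–S7, Priya–S1, Hana–S8, Lee–S2 is a matching of size 5, and a cover must include an endpoint of each of these disjoint edges (König's theorem).

5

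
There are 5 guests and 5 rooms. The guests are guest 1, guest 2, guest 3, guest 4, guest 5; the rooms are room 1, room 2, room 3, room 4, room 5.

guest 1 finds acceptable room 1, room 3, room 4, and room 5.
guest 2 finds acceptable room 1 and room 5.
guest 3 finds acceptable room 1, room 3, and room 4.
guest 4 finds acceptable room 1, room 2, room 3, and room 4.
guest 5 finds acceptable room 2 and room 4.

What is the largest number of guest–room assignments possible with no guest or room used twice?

5

For example, pair guest 1-room 1, guest 2-room 5, guest 3-room 3, guest 4-room 2, guest 5-room 4.
This saturates every guest, so 5 is the maximum.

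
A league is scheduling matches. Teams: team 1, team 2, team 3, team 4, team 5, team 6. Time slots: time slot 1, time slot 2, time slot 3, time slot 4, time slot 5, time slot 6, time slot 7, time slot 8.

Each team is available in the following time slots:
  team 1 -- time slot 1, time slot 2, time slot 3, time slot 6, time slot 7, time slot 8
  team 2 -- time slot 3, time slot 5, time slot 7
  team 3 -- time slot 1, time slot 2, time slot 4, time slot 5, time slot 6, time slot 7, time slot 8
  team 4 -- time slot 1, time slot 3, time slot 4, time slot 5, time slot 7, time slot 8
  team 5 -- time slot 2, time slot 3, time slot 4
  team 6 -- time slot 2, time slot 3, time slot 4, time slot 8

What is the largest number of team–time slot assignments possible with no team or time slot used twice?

6

For example, pair team 1-time slot 7, team 2-time slot 3, team 3-time slot 5, team 4-time slot 8, team 5-time slot 2, team 6-time slot 4.
This saturates every team, so 6 is the maximum.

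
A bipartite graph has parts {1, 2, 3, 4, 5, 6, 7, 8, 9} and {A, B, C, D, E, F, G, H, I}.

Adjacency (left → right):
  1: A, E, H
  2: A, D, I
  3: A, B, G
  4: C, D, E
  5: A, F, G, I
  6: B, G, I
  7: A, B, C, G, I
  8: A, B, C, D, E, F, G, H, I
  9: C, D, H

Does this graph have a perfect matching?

For example, pair 1-H, 2-D, 3-B, 4-E, 5-F, 6-I, 7-A, 8-G, 9-C.
Every left vertex is matched, so this is a perfect matching.

Yes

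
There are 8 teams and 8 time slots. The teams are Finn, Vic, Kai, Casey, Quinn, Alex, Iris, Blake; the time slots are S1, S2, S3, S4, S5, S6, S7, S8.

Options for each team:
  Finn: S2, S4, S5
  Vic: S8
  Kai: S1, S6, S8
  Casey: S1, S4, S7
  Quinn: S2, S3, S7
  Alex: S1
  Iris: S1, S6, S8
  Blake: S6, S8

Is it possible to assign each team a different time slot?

No

The set {Vic, Kai, Alex, Iris, Blake} has only 3 neighbours ({S1, S6, S8}), so by Hall's theorem at most 6 of the 8 teams can be matched.
Hence no matching covers every team.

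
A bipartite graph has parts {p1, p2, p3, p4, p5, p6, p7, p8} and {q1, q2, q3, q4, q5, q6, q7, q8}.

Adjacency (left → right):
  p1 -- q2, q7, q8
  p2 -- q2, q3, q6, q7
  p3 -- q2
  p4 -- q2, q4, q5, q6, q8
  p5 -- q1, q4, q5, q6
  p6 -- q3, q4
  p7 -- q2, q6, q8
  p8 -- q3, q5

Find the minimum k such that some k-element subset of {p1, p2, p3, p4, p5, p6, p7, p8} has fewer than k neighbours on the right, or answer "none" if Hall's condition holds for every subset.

A matching saturating every left vertex exists, for instance p1→q7, p2→q6, p3→q2, p4→q4, p5→q1, p6→q3, p7→q8, p8→q5.
By Hall's marriage theorem, this means |N(S)| ≥ |S| for every subset S, so no violating subset exists.

none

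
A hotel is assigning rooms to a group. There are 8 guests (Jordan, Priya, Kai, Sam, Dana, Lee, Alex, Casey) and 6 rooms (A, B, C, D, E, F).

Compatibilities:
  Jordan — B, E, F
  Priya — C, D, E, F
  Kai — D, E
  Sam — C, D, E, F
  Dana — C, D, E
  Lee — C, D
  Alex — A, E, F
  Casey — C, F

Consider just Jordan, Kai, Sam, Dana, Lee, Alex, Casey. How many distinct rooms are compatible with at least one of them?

The union of neighbours of {Jordan, Kai, Sam, Dana, Lee, Alex, Casey} is {A, B, C, D, E, F}, which has 6 elements.
Since |N(S)| = 6 < |S| = 7, Hall's condition fails for this subset.

6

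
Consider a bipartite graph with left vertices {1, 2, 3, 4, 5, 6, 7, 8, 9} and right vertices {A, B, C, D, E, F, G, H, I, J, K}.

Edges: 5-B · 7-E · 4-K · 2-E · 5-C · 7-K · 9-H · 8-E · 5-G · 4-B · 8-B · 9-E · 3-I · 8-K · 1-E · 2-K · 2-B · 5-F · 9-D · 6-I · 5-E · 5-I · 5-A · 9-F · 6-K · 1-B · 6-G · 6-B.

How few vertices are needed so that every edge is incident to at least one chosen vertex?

7

The 7 edges 1–E, 2–K, 3–I, 4–B, 5–A, 6–G, 9–H form a matching, so any vertex cover needs at least 7 vertices (one per matched edge).
Conversely {3, 5, 6, 9, B, E, K} meets every edge and has exactly 7 vertices, so 7 is optimal.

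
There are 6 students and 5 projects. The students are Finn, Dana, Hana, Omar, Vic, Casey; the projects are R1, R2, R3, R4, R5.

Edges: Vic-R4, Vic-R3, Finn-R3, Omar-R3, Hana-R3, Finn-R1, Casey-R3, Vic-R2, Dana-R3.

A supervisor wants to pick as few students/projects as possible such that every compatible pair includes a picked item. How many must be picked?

3

A maximum matching has 3 edges (e.g. Finn–R1, Dana–R3, Vic–R2).
By König's theorem the minimum vertex cover has the same size. One such cover is {Finn, Vic, R3}.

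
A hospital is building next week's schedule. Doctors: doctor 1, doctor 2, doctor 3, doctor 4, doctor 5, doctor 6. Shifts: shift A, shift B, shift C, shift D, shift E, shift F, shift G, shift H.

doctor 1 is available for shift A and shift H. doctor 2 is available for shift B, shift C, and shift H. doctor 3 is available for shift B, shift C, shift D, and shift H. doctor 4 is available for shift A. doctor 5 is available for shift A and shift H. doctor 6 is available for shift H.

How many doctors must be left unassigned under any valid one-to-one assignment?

2

A valid assignment of size 4: doctor 1-shift H, doctor 2-shift B, doctor 3-shift D, doctor 4-shift A.
The set {doctor 1, doctor 4, doctor 5, doctor 6} has only 2 neighbours ({shift A, shift H}), so by Hall's theorem at most 4 of the 6 doctors can be matched.
That matches 4 of the 6, leaving 2 unmatched; no matching can do better.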